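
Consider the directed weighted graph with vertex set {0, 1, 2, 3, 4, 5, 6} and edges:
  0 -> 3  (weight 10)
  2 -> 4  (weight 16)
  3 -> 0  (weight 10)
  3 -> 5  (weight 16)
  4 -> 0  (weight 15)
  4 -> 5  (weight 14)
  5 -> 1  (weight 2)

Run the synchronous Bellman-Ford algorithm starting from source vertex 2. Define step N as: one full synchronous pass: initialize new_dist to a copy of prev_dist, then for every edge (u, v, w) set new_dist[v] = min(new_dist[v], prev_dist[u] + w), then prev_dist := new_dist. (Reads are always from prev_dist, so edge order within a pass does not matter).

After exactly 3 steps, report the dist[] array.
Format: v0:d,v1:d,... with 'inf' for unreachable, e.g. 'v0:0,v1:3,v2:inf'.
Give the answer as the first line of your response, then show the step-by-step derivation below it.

v0:31,v1:32,v2:0,v3:41,v4:16,v5:30,v6:inf

step 1: dist = v0:inf,v1:inf,v2:0,v3:inf,v4:16,v5:inf,v6:inf
step 2: dist = v0:31,v1:inf,v2:0,v3:inf,v4:16,v5:30,v6:inf
step 3: dist = v0:31,v1:32,v2:0,v3:41,v4:16,v5:30,v6:inf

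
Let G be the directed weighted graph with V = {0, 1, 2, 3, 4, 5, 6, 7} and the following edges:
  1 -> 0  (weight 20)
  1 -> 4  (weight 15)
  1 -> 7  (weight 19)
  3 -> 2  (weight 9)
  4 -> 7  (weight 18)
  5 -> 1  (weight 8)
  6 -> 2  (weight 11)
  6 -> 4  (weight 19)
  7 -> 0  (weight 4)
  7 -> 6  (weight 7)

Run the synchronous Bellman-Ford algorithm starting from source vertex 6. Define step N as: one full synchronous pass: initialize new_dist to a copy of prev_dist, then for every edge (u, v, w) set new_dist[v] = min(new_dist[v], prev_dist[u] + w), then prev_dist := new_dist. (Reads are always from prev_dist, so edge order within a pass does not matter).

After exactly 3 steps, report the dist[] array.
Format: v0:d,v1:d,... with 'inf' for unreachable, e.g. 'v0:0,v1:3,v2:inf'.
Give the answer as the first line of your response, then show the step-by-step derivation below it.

v0:41,v1:inf,v2:11,v3:inf,v4:19,v5:inf,v6:0,v7:37

step 1: dist = v0:inf,v1:inf,v2:11,v3:inf,v4:19,v5:inf,v6:0,v7:inf
step 2: dist = v0:inf,v1:inf,v2:11,v3:inf,v4:19,v5:inf,v6:0,v7:37
step 3: dist = v0:41,v1:inf,v2:11,v3:inf,v4:19,v5:inf,v6:0,v7:37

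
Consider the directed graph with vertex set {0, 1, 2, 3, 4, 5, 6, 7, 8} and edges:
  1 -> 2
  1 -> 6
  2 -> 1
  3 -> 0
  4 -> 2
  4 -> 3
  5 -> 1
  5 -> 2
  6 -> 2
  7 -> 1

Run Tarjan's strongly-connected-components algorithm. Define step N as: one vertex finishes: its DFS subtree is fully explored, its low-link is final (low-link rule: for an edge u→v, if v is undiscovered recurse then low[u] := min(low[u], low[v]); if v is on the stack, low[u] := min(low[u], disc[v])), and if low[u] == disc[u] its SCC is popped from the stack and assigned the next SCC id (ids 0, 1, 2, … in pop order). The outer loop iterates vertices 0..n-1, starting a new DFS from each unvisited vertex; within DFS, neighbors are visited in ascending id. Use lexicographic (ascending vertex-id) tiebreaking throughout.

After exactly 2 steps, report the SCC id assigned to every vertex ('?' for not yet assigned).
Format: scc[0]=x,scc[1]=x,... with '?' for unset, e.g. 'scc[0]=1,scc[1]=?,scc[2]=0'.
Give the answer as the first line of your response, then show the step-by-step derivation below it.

scc[0]=0,scc[1]=?,scc[2]=?,scc[3]=?,scc[4]=?,scc[5]=?,scc[6]=?,scc[7]=?,scc[8]=?

step 1: low=(low[0]=0,low[1]=?,low[2]=?,low[3]=?,low[4]=?,low[5]=?,low[6]=?,low[7]=?,low[8]=?); scc=(scc[0]=0,scc[1]=?,scc[2]=?,scc[3]=?,scc[4]=?,scc[5]=?,scc[6]=?,scc[7]=?,scc[8]=?)
step 2: low=(low[0]=0,low[1]=1,low[2]=1,low[3]=?,low[4]=?,low[5]=?,low[6]=?,low[7]=?,low[8]=?); scc=(scc[0]=0,scc[1]=?,scc[2]=?,scc[3]=?,scc[4]=?,scc[5]=?,scc[6]=?,scc[7]=?,scc[8]=?)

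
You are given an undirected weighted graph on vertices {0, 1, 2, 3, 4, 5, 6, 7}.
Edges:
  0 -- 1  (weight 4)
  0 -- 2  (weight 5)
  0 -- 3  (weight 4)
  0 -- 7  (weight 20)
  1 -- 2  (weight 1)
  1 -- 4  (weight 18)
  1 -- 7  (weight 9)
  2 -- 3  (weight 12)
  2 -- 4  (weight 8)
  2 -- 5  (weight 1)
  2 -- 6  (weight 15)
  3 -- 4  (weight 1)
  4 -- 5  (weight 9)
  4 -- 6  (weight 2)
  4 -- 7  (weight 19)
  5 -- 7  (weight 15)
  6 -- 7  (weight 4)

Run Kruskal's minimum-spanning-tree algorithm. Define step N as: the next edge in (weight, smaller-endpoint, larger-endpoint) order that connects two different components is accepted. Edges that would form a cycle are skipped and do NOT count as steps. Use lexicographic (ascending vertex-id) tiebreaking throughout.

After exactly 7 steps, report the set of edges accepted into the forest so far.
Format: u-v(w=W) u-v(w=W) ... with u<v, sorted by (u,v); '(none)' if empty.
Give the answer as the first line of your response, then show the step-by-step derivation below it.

0-1(w=4) 0-3(w=4) 1-2(w=1) 2-5(w=1) 3-4(w=1) 4-6(w=2) 6-7(w=4)

step 1: add edge 1-2 (w=1); MST = {1-2(w=1)}
step 2: add edge 2-5 (w=1); MST = {1-2(w=1) 2-5(w=1)}
step 3: add edge 3-4 (w=1); MST = {1-2(w=1) 2-5(w=1) 3-4(w=1)}
step 4: add edge 4-6 (w=2); MST = {1-2(w=1) 2-5(w=1) 3-4(w=1) 4-6(w=2)}
step 5: add edge 0-1 (w=4); MST = {0-1(w=4) 1-2(w=1) 2-5(w=1) 3-4(w=1) 4-6(w=2)}
step 6: add edge 0-3 (w=4); MST = {0-1(w=4) 0-3(w=4) 1-2(w=1) 2-5(w=1) 3-4(w=1) 4-6(w=2)}
step 7: add edge 6-7 (w=4); MST = {0-1(w=4) 0-3(w=4) 1-2(w=1) 2-5(w=1) 3-4(w=1) 4-6(w=2) 6-7(w=4)}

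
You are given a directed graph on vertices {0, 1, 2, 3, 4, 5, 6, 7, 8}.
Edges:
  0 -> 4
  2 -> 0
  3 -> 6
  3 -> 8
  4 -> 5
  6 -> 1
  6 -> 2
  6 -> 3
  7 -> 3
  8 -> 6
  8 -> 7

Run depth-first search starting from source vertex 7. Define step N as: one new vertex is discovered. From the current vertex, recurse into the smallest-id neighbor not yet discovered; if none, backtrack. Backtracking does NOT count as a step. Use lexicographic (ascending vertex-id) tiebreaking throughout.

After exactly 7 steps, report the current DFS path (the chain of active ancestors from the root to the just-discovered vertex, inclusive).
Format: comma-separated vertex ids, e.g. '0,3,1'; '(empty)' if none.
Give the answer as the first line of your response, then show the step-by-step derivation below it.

7,3,6,2,0,4

step 1: discover 7; path=7; order=7
step 2: discover 3; path=7>3; order=7,3
step 3: discover 6; path=7>3>6; order=7,3,6
step 4: discover 1; path=7>3>6>1; order=7,3,6,1
step 5: discover 2; path=7>3>6>2; order=7,3,6,1,2
step 6: discover 0; path=7>3>6>2>0; order=7,3,6,1,2,0
step 7: discover 4; path=7>3>6>2>0>4; order=7,3,6,1,2,0,4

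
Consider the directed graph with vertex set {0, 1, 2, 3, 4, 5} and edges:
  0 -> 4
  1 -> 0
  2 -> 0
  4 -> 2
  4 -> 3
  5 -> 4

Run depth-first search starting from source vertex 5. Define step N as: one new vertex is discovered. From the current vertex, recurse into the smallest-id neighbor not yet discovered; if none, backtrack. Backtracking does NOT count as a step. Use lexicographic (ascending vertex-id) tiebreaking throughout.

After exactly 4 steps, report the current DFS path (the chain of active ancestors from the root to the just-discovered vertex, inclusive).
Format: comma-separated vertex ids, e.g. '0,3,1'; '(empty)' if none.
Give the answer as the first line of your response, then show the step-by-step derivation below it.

5,4,2,0

step 1: discover 5; path=5; order=5
step 2: discover 4; path=5>4; order=5,4
step 3: discover 2; path=5>4>2; order=5,4,2
step 4: discover 0; path=5>4>2>0; order=5,4,2,0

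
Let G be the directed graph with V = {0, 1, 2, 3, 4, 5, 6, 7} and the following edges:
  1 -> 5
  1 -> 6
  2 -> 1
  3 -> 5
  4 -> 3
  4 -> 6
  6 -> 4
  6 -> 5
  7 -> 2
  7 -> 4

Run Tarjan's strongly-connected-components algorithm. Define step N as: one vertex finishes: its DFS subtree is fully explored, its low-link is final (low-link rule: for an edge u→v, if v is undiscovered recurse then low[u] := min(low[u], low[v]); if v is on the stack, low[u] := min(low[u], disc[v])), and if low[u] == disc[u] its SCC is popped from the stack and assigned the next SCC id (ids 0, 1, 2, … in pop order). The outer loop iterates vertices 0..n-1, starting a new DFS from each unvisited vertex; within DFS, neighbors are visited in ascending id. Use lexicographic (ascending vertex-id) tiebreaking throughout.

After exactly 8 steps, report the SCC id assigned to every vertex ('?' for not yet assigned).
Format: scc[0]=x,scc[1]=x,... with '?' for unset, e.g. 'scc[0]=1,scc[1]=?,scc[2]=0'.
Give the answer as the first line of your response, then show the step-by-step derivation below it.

scc[0]=0,scc[1]=4,scc[2]=5,scc[3]=2,scc[4]=3,scc[5]=1,scc[6]=3,scc[7]=6

step 1: low=(low[0]=0,low[1]=?,low[2]=?,low[3]=?,low[4]=?,low[5]=?,low[6]=?,low[7]=?); scc=(scc[0]=0,scc[1]=?,scc[2]=?,scc[3]=?,scc[4]=?,scc[5]=?,scc[6]=?,scc[7]=?)
step 2: low=(low[0]=0,low[1]=1,low[2]=?,low[3]=?,low[4]=?,low[5]=2,low[6]=?,low[7]=?); scc=(scc[0]=0,scc[1]=?,scc[2]=?,scc[3]=?,scc[4]=?,scc[5]=1,scc[6]=?,scc[7]=?)
step 3: low=(low[0]=0,low[1]=1,low[2]=?,low[3]=5,low[4]=4,low[5]=2,low[6]=3,low[7]=?); scc=(scc[0]=0,scc[1]=?,scc[2]=?,scc[3]=2,scc[4]=?,scc[5]=1,scc[6]=?,scc[7]=?)
step 4: low=(low[0]=0,low[1]=1,low[2]=?,low[3]=5,low[4]=3,low[5]=2,low[6]=3,low[7]=?); scc=(scc[0]=0,scc[1]=?,scc[2]=?,scc[3]=2,scc[4]=?,scc[5]=1,scc[6]=?,scc[7]=?)
step 5: low=(low[0]=0,low[1]=1,low[2]=?,low[3]=5,low[4]=3,low[5]=2,low[6]=3,low[7]=?); scc=(scc[0]=0,scc[1]=?,scc[2]=?,scc[3]=2,scc[4]=3,scc[5]=1,scc[6]=3,scc[7]=?)
step 6: low=(low[0]=0,low[1]=1,low[2]=?,low[3]=5,low[4]=3,low[5]=2,low[6]=3,low[7]=?); scc=(scc[0]=0,scc[1]=4,scc[2]=?,scc[3]=2,scc[4]=3,scc[5]=1,scc[6]=3,scc[7]=?)
step 7: low=(low[0]=0,low[1]=1,low[2]=6,low[3]=5,low[4]=3,low[5]=2,low[6]=3,low[7]=?); scc=(scc[0]=0,scc[1]=4,scc[2]=5,scc[3]=2,scc[4]=3,scc[5]=1,scc[6]=3,scc[7]=?)
step 8: low=(low[0]=0,low[1]=1,low[2]=6,low[3]=5,low[4]=3,low[5]=2,low[6]=3,low[7]=7); scc=(scc[0]=0,scc[1]=4,scc[2]=5,scc[3]=2,scc[4]=3,scc[5]=1,scc[6]=3,scc[7]=6)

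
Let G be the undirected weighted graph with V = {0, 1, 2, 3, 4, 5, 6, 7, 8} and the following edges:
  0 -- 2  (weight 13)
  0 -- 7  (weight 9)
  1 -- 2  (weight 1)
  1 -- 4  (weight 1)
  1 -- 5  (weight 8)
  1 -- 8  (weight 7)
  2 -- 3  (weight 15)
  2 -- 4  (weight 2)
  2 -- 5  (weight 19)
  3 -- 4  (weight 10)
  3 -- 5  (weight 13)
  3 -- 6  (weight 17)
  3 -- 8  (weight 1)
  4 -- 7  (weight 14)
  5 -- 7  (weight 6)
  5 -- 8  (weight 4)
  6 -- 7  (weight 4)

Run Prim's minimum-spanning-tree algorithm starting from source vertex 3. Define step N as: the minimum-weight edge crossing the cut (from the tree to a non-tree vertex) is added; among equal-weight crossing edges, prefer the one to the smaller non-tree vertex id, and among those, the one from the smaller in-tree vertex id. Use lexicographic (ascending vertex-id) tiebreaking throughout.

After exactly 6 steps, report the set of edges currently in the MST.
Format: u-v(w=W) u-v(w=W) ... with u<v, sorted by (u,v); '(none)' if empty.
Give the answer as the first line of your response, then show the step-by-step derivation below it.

1-2(w=1) 1-8(w=7) 3-8(w=1) 5-7(w=6) 5-8(w=4) 6-7(w=4)

step 1: add edge 3-8 (w=1); MST = {3-8(w=1)}
step 2: add edge 5-8 (w=4); MST = {3-8(w=1) 5-8(w=4)}
step 3: add edge 5-7 (w=6); MST = {3-8(w=1) 5-7(w=6) 5-8(w=4)}
step 4: add edge 6-7 (w=4); MST = {3-8(w=1) 5-7(w=6) 5-8(w=4) 6-7(w=4)}
step 5: add edge 1-8 (w=7); MST = {1-8(w=7) 3-8(w=1) 5-7(w=6) 5-8(w=4) 6-7(w=4)}
step 6: add edge 1-2 (w=1); MST = {1-2(w=1) 1-8(w=7) 3-8(w=1) 5-7(w=6) 5-8(w=4) 6-7(w=4)}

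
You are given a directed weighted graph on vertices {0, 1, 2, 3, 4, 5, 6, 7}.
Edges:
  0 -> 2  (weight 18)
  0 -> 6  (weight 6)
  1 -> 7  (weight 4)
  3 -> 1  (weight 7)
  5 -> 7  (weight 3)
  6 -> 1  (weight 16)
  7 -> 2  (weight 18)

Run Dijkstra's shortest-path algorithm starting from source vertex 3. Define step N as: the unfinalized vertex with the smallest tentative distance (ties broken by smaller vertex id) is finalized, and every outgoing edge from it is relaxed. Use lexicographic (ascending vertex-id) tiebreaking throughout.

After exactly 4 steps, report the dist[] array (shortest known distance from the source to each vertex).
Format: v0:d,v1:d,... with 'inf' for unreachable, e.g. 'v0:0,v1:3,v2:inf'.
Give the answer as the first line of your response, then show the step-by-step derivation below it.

v0:inf,v1:7,v2:29,v3:0,v4:inf,v5:inf,v6:inf,v7:11

step 1: dist = v0:inf,v1:7,v2:inf,v3:0,v4:inf,v5:inf,v6:inf,v7:inf
step 2: dist = v0:inf,v1:7,v2:inf,v3:0,v4:inf,v5:inf,v6:inf,v7:11
step 3: dist = v0:inf,v1:7,v2:29,v3:0,v4:inf,v5:inf,v6:inf,v7:11
step 4: dist = v0:inf,v1:7,v2:29,v3:0,v4:inf,v5:inf,v6:inf,v7:11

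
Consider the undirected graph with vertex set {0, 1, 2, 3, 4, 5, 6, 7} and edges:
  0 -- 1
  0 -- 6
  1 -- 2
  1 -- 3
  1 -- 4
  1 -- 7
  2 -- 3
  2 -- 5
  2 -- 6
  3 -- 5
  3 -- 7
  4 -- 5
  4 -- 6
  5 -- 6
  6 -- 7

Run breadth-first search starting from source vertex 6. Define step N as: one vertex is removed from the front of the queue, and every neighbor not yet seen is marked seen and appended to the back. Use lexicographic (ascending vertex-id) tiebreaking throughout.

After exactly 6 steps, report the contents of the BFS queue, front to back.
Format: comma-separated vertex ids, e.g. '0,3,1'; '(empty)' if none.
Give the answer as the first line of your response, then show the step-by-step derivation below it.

1,3

step 1: dequeue 6; queue=[0,2,4,5,7]; order=6
step 2: dequeue 0; queue=[2,4,5,7,1]; order=6,0
step 3: dequeue 2; queue=[4,5,7,1,3]; order=6,0,2
step 4: dequeue 4; queue=[5,7,1,3]; order=6,0,2,4
step 5: dequeue 5; queue=[7,1,3]; order=6,0,2,4,5
step 6: dequeue 7; queue=[1,3]; order=6,0,2,4,5,7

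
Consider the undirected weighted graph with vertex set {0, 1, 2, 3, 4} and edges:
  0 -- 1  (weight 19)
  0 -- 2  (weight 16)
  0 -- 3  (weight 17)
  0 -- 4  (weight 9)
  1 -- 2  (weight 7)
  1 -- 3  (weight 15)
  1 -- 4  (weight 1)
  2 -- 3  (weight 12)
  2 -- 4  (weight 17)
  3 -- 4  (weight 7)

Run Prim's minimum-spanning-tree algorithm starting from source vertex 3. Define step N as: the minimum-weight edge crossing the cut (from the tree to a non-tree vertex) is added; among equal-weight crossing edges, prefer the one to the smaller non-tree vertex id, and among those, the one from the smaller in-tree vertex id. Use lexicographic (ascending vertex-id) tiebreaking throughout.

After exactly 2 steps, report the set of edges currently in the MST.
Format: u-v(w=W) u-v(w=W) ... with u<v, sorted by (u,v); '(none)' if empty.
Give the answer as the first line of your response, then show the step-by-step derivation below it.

1-4(w=1) 3-4(w=7)

step 1: add edge 3-4 (w=7); MST = {3-4(w=7)}
step 2: add edge 1-4 (w=1); MST = {1-4(w=1) 3-4(w=7)}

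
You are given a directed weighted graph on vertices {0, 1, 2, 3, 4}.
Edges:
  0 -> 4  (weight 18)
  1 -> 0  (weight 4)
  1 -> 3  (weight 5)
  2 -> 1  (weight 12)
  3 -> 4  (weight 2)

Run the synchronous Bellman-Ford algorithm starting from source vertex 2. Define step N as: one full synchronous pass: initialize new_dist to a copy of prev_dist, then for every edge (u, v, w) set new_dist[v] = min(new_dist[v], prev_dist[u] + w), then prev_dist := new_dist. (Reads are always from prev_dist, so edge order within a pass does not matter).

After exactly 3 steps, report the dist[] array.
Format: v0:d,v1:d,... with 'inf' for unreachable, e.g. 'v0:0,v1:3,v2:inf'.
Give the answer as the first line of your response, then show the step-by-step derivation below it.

v0:16,v1:12,v2:0,v3:17,v4:19

step 1: dist = v0:inf,v1:12,v2:0,v3:inf,v4:inf
step 2: dist = v0:16,v1:12,v2:0,v3:17,v4:inf
step 3: dist = v0:16,v1:12,v2:0,v3:17,v4:19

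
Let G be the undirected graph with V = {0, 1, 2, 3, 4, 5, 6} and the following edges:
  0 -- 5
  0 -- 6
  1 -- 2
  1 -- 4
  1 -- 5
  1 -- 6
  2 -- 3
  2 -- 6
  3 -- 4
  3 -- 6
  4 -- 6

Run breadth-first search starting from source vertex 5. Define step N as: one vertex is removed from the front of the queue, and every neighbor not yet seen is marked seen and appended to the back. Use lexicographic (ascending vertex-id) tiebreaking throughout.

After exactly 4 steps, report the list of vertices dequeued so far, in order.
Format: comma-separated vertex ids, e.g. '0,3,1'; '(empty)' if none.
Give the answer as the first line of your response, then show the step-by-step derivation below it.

5,0,1,6

step 1: dequeue 5; queue=[0,1]; order=5
step 2: dequeue 0; queue=[1,6]; order=5,0
step 3: dequeue 1; queue=[6,2,4]; order=5,0,1
step 4: dequeue 6; queue=[2,4,3]; order=5,0,1,6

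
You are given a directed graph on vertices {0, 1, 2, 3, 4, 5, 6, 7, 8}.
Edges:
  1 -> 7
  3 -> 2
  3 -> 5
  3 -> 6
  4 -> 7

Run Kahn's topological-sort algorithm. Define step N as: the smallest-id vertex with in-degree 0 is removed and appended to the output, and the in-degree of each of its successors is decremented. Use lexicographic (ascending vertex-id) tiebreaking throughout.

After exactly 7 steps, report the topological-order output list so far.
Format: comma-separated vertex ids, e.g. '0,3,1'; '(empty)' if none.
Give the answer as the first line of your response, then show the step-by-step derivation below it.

0,1,3,2,4,5,6

step 1: output 0; order=[0]; indeg=(0,0,1,0,0,1,1,2,0)
step 2: output 1; order=[0,1]; indeg=(0,0,1,0,0,1,1,1,0)
step 3: output 3; order=[0,1,3]; indeg=(0,0,0,0,0,0,0,1,0)
step 4: output 2; order=[0,1,3,2]; indeg=(0,0,0,0,0,0,0,1,0)
step 5: output 4; order=[0,1,3,2,4]; indeg=(0,0,0,0,0,0,0,0,0)
step 6: output 5; order=[0,1,3,2,4,5]; indeg=(0,0,0,0,0,0,0,0,0)
step 7: output 6; order=[0,1,3,2,4,5,6]; indeg=(0,0,0,0,0,0,0,0,0)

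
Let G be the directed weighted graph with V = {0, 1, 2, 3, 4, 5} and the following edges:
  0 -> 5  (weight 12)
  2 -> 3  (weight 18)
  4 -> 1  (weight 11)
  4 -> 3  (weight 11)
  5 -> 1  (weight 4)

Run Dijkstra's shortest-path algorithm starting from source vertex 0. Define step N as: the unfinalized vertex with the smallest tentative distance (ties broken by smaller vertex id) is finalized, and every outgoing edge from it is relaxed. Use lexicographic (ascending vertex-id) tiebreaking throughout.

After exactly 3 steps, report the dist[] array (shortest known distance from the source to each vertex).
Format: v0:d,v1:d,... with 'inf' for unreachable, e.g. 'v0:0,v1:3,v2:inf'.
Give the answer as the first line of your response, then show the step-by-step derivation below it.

v0:0,v1:16,v2:inf,v3:inf,v4:inf,v5:12

step 1: dist = v0:0,v1:inf,v2:inf,v3:inf,v4:inf,v5:12
step 2: dist = v0:0,v1:16,v2:inf,v3:inf,v4:inf,v5:12
step 3: dist = v0:0,v1:16,v2:inf,v3:inf,v4:inf,v5:12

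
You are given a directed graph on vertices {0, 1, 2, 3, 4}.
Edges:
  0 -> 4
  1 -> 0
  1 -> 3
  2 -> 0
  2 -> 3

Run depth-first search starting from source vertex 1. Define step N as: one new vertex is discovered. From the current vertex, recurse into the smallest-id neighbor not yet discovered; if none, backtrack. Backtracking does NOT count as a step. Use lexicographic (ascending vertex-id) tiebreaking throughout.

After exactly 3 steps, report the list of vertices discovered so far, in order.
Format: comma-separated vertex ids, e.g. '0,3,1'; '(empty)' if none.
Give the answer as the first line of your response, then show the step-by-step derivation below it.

1,0,4

step 1: discover 1; path=1; order=1
step 2: discover 0; path=1>0; order=1,0
step 3: discover 4; path=1>0>4; order=1,0,4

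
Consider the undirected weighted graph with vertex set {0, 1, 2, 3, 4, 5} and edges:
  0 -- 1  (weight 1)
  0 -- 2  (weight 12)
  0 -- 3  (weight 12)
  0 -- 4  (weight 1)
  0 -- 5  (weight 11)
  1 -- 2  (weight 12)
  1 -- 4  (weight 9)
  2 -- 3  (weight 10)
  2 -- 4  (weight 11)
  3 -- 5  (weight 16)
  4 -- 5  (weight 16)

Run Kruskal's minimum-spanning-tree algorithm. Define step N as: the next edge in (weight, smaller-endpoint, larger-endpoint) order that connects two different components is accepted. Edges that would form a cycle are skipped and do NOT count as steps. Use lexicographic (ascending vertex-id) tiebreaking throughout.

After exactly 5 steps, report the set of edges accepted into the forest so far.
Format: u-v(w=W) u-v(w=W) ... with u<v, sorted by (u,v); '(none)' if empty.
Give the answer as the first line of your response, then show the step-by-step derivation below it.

0-1(w=1) 0-4(w=1) 0-5(w=11) 2-3(w=10) 2-4(w=11)

step 1: add edge 0-1 (w=1); MST = {0-1(w=1)}
step 2: add edge 0-4 (w=1); MST = {0-1(w=1) 0-4(w=1)}
step 3: add edge 2-3 (w=10); MST = {0-1(w=1) 0-4(w=1) 2-3(w=10)}
step 4: add edge 0-5 (w=11); MST = {0-1(w=1) 0-4(w=1) 0-5(w=11) 2-3(w=10)}
step 5: add edge 2-4 (w=11); MST = {0-1(w=1) 0-4(w=1) 0-5(w=11) 2-3(w=10) 2-4(w=11)}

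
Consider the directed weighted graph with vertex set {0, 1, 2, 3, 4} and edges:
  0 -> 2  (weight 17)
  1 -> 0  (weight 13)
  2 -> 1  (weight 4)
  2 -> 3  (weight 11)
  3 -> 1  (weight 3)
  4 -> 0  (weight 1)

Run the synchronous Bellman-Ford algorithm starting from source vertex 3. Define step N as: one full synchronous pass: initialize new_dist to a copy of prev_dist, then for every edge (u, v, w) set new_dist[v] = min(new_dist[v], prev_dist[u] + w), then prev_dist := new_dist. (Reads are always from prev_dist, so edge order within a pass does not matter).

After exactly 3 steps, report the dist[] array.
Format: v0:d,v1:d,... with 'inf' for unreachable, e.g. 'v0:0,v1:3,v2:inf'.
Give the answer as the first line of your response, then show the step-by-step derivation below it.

v0:16,v1:3,v2:33,v3:0,v4:inf

step 1: dist = v0:inf,v1:3,v2:inf,v3:0,v4:inf
step 2: dist = v0:16,v1:3,v2:inf,v3:0,v4:inf
step 3: dist = v0:16,v1:3,v2:33,v3:0,v4:inf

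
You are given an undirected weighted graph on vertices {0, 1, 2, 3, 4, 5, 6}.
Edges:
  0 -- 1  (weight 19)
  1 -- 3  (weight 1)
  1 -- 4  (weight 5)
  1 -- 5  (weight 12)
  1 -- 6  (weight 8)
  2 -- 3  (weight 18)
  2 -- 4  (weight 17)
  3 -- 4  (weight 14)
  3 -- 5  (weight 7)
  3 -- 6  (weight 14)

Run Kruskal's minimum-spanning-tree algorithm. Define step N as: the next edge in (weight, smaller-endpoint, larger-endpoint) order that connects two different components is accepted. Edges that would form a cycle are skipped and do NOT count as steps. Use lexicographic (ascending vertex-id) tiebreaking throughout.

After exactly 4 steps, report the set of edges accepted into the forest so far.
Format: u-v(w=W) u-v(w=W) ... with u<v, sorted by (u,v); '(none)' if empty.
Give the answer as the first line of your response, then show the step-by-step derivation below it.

1-3(w=1) 1-4(w=5) 1-6(w=8) 3-5(w=7)

step 1: add edge 1-3 (w=1); MST = {1-3(w=1)}
step 2: add edge 1-4 (w=5); MST = {1-3(w=1) 1-4(w=5)}
step 3: add edge 3-5 (w=7); MST = {1-3(w=1) 1-4(w=5) 3-5(w=7)}
step 4: add edge 1-6 (w=8); MST = {1-3(w=1) 1-4(w=5) 1-6(w=8) 3-5(w=7)}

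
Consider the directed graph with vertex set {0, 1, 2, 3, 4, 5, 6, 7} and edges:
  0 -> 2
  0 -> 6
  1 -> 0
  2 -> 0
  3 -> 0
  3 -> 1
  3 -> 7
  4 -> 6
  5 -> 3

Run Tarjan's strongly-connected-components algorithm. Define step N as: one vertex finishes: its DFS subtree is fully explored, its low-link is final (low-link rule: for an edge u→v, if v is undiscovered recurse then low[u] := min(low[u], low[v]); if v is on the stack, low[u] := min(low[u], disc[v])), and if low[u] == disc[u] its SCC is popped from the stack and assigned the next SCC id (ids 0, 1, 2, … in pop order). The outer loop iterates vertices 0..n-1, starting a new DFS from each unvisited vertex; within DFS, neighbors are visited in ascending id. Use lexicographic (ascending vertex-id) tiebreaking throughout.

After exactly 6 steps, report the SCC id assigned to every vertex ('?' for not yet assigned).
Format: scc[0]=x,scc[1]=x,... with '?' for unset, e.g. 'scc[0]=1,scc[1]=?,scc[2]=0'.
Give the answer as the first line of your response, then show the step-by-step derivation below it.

scc[0]=1,scc[1]=2,scc[2]=1,scc[3]=4,scc[4]=?,scc[5]=?,scc[6]=0,scc[7]=3

step 1: low=(low[0]=0,low[1]=?,low[2]=0,low[3]=?,low[4]=?,low[5]=?,low[6]=?,low[7]=?); scc=(scc[0]=?,scc[1]=?,scc[2]=?,scc[3]=?,scc[4]=?,scc[5]=?,scc[6]=?,scc[7]=?)
step 2: low=(low[0]=0,low[1]=?,low[2]=0,low[3]=?,low[4]=?,low[5]=?,low[6]=2,low[7]=?); scc=(scc[0]=?,scc[1]=?,scc[2]=?,scc[3]=?,scc[4]=?,scc[5]=?,scc[6]=0,scc[7]=?)
step 3: low=(low[0]=0,low[1]=?,low[2]=0,low[3]=?,low[4]=?,low[5]=?,low[6]=2,low[7]=?); scc=(scc[0]=1,scc[1]=?,scc[2]=1,scc[3]=?,scc[4]=?,scc[5]=?,scc[6]=0,scc[7]=?)
step 4: low=(low[0]=0,low[1]=3,low[2]=0,low[3]=?,low[4]=?,low[5]=?,low[6]=2,low[7]=?); scc=(scc[0]=1,scc[1]=2,scc[2]=1,scc[3]=?,scc[4]=?,scc[5]=?,scc[6]=0,scc[7]=?)
step 5: low=(low[0]=0,low[1]=3,low[2]=0,low[3]=4,low[4]=?,low[5]=?,low[6]=2,low[7]=5); scc=(scc[0]=1,scc[1]=2,scc[2]=1,scc[3]=?,scc[4]=?,scc[5]=?,scc[6]=0,scc[7]=3)
step 6: low=(low[0]=0,low[1]=3,low[2]=0,low[3]=4,low[4]=?,low[5]=?,low[6]=2,low[7]=5); scc=(scc[0]=1,scc[1]=2,scc[2]=1,scc[3]=4,scc[4]=?,scc[5]=?,scc[6]=0,scc[7]=3)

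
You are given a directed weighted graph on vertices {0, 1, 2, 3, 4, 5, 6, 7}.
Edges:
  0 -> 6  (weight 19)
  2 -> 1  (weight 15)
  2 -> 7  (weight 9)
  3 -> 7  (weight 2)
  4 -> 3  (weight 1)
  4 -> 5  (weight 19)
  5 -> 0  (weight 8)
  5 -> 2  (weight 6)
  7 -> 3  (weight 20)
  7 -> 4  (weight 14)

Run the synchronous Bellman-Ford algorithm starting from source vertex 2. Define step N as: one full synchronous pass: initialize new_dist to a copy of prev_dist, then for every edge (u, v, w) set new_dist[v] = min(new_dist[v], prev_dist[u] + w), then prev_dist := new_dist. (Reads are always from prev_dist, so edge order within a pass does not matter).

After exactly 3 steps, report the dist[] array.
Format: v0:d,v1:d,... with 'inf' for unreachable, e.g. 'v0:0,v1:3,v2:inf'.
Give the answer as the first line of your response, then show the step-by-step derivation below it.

v0:inf,v1:15,v2:0,v3:24,v4:23,v5:42,v6:inf,v7:9

step 1: dist = v0:inf,v1:15,v2:0,v3:inf,v4:inf,v5:inf,v6:inf,v7:9
step 2: dist = v0:inf,v1:15,v2:0,v3:29,v4:23,v5:inf,v6:inf,v7:9
step 3: dist = v0:inf,v1:15,v2:0,v3:24,v4:23,v5:42,v6:inf,v7:9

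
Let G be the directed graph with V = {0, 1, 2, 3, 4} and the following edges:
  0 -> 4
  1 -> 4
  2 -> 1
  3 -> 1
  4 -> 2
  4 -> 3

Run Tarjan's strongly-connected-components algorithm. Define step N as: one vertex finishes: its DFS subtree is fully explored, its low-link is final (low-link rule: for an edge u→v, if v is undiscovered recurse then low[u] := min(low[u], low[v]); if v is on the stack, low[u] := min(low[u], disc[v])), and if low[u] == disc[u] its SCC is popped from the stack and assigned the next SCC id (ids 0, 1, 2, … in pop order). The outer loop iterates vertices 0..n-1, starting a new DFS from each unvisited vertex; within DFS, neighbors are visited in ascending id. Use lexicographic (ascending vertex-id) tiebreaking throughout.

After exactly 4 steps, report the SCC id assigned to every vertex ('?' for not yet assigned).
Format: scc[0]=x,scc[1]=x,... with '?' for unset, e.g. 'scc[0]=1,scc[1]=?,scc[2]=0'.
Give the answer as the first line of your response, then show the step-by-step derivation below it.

scc[0]=?,scc[1]=0,scc[2]=0,scc[3]=0,scc[4]=0

step 1: low=(low[0]=0,low[1]=1,low[2]=2,low[3]=?,low[4]=1); scc=(scc[0]=?,scc[1]=?,scc[2]=?,scc[3]=?,scc[4]=?)
step 2: low=(low[0]=0,low[1]=1,low[2]=1,low[3]=?,low[4]=1); scc=(scc[0]=?,scc[1]=?,scc[2]=?,scc[3]=?,scc[4]=?)
step 3: low=(low[0]=0,low[1]=1,low[2]=1,low[3]=3,low[4]=1); scc=(scc[0]=?,scc[1]=?,scc[2]=?,scc[3]=?,scc[4]=?)
step 4: low=(low[0]=0,low[1]=1,low[2]=1,low[3]=3,low[4]=1); scc=(scc[0]=?,scc[1]=0,scc[2]=0,scc[3]=0,scc[4]=0)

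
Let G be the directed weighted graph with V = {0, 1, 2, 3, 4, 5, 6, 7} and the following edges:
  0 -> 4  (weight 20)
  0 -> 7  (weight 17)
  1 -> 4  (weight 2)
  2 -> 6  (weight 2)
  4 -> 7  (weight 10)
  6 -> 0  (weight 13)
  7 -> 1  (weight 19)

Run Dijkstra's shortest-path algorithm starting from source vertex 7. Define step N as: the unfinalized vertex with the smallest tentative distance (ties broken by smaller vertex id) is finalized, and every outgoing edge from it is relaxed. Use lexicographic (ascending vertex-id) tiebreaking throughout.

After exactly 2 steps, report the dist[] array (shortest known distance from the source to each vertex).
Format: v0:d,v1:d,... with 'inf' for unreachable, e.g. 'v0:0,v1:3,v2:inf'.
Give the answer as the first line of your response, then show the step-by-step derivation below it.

v0:inf,v1:19,v2:inf,v3:inf,v4:21,v5:inf,v6:inf,v7:0

step 1: dist = v0:inf,v1:19,v2:inf,v3:inf,v4:inf,v5:inf,v6:inf,v7:0
step 2: dist = v0:inf,v1:19,v2:inf,v3:inf,v4:21,v5:inf,v6:inf,v7:0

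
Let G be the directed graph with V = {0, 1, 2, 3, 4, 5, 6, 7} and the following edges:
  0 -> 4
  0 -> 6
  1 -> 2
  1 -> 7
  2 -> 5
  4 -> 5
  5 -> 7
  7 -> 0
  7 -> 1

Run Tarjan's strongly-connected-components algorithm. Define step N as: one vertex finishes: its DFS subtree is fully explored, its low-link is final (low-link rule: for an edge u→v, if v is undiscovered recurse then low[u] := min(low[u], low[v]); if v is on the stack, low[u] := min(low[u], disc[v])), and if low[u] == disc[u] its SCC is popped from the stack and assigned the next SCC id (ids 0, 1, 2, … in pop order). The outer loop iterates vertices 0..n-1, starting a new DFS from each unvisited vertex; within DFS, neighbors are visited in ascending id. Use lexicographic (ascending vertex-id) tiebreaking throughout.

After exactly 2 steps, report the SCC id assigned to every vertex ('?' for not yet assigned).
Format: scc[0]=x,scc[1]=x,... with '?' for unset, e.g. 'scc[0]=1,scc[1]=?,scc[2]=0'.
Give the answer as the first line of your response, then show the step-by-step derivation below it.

scc[0]=?,scc[1]=?,scc[2]=?,scc[3]=?,scc[4]=?,scc[5]=?,scc[6]=?,scc[7]=?

step 1: low=(low[0]=0,low[1]=4,low[2]=2,low[3]=?,low[4]=1,low[5]=2,low[6]=?,low[7]=0); scc=(scc[0]=?,scc[1]=?,scc[2]=?,scc[3]=?,scc[4]=?,scc[5]=?,scc[6]=?,scc[7]=?)
step 2: low=(low[0]=0,low[1]=2,low[2]=2,low[3]=?,low[4]=1,low[5]=2,low[6]=?,low[7]=0); scc=(scc[0]=?,scc[1]=?,scc[2]=?,scc[3]=?,scc[4]=?,scc[5]=?,scc[6]=?,scc[7]=?)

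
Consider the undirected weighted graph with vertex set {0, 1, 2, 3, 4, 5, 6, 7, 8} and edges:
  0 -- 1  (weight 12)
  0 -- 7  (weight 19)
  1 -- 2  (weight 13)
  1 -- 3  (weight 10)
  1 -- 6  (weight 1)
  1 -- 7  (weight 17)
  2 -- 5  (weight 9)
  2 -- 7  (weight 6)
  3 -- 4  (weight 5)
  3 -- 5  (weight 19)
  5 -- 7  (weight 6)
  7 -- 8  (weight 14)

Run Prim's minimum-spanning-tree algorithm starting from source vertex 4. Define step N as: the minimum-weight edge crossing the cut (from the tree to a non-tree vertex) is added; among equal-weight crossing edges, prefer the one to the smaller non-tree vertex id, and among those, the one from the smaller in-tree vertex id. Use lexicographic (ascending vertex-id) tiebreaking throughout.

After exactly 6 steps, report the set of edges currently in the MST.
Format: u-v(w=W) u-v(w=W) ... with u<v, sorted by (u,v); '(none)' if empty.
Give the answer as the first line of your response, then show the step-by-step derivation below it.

0-1(w=12) 1-2(w=13) 1-3(w=10) 1-6(w=1) 2-7(w=6) 3-4(w=5)

step 1: add edge 3-4 (w=5); MST = {3-4(w=5)}
step 2: add edge 1-3 (w=10); MST = {1-3(w=10) 3-4(w=5)}
step 3: add edge 1-6 (w=1); MST = {1-3(w=10) 1-6(w=1) 3-4(w=5)}
step 4: add edge 0-1 (w=12); MST = {0-1(w=12) 1-3(w=10) 1-6(w=1) 3-4(w=5)}
step 5: add edge 1-2 (w=13); MST = {0-1(w=12) 1-2(w=13) 1-3(w=10) 1-6(w=1) 3-4(w=5)}
step 6: add edge 2-7 (w=6); MST = {0-1(w=12) 1-2(w=13) 1-3(w=10) 1-6(w=1) 2-7(w=6) 3-4(w=5)}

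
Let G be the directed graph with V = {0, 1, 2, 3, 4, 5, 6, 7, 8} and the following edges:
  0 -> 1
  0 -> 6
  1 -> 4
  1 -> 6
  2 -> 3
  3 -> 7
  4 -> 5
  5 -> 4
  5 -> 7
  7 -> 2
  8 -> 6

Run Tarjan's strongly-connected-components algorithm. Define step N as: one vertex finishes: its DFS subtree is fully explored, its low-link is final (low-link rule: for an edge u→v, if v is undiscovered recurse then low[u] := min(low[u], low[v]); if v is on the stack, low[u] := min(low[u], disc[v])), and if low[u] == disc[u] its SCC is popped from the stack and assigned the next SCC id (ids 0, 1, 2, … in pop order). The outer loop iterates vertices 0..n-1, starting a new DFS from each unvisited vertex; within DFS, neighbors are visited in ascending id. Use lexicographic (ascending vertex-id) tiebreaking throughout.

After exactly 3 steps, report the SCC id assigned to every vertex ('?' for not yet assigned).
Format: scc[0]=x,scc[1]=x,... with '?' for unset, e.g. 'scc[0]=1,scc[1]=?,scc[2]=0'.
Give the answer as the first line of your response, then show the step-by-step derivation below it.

scc[0]=?,scc[1]=?,scc[2]=0,scc[3]=0,scc[4]=?,scc[5]=?,scc[6]=?,scc[7]=0,scc[8]=?

step 1: low=(low[0]=0,low[1]=1,low[2]=5,low[3]=4,low[4]=2,low[5]=2,low[6]=?,low[7]=4,low[8]=?); scc=(scc[0]=?,scc[1]=?,scc[2]=?,scc[3]=?,scc[4]=?,scc[5]=?,scc[6]=?,scc[7]=?,scc[8]=?)
step 2: low=(low[0]=0,low[1]=1,low[2]=4,low[3]=4,low[4]=2,low[5]=2,low[6]=?,low[7]=4,low[8]=?); scc=(scc[0]=?,scc[1]=?,scc[2]=?,scc[3]=?,scc[4]=?,scc[5]=?,scc[6]=?,scc[7]=?,scc[8]=?)
step 3: low=(low[0]=0,low[1]=1,low[2]=4,low[3]=4,low[4]=2,low[5]=2,low[6]=?,low[7]=4,low[8]=?); scc=(scc[0]=?,scc[1]=?,scc[2]=0,scc[3]=0,scc[4]=?,scc[5]=?,scc[6]=?,scc[7]=0,scc[8]=?)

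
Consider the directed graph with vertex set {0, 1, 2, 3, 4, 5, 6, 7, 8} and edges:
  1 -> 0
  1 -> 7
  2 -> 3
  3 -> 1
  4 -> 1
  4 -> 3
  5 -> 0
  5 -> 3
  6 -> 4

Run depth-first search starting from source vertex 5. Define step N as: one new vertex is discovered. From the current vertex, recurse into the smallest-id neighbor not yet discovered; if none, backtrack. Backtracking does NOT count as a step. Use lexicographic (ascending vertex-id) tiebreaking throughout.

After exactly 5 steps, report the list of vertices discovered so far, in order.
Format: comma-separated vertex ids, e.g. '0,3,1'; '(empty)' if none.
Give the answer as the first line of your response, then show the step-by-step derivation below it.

5,0,3,1,7

step 1: discover 5; path=5; order=5
step 2: discover 0; path=5>0; order=5,0
step 3: discover 3; path=5>3; order=5,0,3
step 4: discover 1; path=5>3>1; order=5,0,3,1
step 5: discover 7; path=5>3>1>7; order=5,0,3,1,7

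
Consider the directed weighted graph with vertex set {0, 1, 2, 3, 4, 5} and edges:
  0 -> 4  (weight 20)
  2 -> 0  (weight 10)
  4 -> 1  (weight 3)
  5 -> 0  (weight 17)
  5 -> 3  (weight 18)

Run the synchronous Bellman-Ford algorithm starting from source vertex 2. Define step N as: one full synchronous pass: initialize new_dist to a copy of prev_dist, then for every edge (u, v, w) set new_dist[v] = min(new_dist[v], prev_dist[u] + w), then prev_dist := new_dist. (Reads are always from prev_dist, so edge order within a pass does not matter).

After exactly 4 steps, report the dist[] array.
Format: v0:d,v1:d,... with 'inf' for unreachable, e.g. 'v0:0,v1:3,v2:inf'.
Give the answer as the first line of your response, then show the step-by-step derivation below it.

v0:10,v1:33,v2:0,v3:inf,v4:30,v5:inf

step 1: dist = v0:10,v1:inf,v2:0,v3:inf,v4:inf,v5:inf
step 2: dist = v0:10,v1:inf,v2:0,v3:inf,v4:30,v5:inf
step 3: dist = v0:10,v1:33,v2:0,v3:inf,v4:30,v5:inf
step 4: dist = v0:10,v1:33,v2:0,v3:inf,v4:30,v5:inf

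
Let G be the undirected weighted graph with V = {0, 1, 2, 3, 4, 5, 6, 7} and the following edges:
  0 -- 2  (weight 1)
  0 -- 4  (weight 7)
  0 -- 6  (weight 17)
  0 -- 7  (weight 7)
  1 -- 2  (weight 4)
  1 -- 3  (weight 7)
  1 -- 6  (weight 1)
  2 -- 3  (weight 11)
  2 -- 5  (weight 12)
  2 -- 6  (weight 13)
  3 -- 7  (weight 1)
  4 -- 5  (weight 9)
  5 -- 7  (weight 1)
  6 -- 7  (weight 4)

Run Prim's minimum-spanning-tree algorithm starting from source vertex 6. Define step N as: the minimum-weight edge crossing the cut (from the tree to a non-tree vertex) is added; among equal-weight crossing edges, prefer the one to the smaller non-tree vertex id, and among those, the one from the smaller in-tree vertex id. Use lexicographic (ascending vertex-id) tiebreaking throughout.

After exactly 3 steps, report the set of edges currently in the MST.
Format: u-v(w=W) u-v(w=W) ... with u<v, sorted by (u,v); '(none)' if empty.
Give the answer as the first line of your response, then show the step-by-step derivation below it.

0-2(w=1) 1-2(w=4) 1-6(w=1)

step 1: add edge 1-6 (w=1); MST = {1-6(w=1)}
step 2: add edge 1-2 (w=4); MST = {1-2(w=4) 1-6(w=1)}
step 3: add edge 0-2 (w=1); MST = {0-2(w=1) 1-2(w=4) 1-6(w=1)}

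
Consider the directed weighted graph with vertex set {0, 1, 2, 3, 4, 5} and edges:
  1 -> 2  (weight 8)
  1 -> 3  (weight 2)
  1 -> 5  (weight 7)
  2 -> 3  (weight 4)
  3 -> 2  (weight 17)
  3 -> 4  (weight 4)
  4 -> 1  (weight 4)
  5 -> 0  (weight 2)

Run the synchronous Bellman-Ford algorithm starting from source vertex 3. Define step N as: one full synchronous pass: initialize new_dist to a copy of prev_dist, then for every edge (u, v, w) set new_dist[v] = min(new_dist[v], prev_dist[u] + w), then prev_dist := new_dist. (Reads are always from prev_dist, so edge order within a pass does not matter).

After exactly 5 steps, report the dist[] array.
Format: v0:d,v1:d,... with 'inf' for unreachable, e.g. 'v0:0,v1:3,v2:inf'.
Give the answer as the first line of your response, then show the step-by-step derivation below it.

v0:17,v1:8,v2:16,v3:0,v4:4,v5:15

step 1: dist = v0:inf,v1:inf,v2:17,v3:0,v4:4,v5:inf
step 2: dist = v0:inf,v1:8,v2:17,v3:0,v4:4,v5:inf
step 3: dist = v0:inf,v1:8,v2:16,v3:0,v4:4,v5:15
step 4: dist = v0:17,v1:8,v2:16,v3:0,v4:4,v5:15
step 5: dist = v0:17,v1:8,v2:16,v3:0,v4:4,v5:15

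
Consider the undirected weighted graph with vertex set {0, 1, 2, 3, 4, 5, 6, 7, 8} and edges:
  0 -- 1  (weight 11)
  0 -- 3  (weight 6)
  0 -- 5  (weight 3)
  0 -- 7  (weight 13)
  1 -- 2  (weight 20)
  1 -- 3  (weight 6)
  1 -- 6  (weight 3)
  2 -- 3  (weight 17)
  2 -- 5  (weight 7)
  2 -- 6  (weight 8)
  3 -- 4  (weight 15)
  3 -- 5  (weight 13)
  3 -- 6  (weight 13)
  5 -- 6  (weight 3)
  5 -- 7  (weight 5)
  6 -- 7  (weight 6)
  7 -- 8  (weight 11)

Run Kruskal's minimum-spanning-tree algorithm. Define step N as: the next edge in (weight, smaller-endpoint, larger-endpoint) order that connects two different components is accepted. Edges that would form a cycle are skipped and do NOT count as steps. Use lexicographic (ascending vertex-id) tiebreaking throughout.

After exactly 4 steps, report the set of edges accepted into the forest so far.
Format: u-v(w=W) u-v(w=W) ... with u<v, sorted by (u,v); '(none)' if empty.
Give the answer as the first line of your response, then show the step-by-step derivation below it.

0-5(w=3) 1-6(w=3) 5-6(w=3) 5-7(w=5)

step 1: add edge 0-5 (w=3); MST = {0-5(w=3)}
step 2: add edge 1-6 (w=3); MST = {0-5(w=3) 1-6(w=3)}
step 3: add edge 5-6 (w=3); MST = {0-5(w=3) 1-6(w=3) 5-6(w=3)}
step 4: add edge 5-7 (w=5); MST = {0-5(w=3) 1-6(w=3) 5-6(w=3) 5-7(w=5)}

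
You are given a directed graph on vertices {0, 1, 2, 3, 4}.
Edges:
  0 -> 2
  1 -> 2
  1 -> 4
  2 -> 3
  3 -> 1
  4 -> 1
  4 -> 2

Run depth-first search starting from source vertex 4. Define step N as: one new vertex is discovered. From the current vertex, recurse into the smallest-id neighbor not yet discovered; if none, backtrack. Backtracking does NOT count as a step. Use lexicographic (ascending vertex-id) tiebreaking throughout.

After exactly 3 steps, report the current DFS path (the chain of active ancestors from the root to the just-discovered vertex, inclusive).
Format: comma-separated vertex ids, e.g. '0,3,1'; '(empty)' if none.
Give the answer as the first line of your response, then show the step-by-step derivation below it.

4,1,2

step 1: discover 4; path=4; order=4
step 2: discover 1; path=4>1; order=4,1
step 3: discover 2; path=4>1>2; order=4,1,2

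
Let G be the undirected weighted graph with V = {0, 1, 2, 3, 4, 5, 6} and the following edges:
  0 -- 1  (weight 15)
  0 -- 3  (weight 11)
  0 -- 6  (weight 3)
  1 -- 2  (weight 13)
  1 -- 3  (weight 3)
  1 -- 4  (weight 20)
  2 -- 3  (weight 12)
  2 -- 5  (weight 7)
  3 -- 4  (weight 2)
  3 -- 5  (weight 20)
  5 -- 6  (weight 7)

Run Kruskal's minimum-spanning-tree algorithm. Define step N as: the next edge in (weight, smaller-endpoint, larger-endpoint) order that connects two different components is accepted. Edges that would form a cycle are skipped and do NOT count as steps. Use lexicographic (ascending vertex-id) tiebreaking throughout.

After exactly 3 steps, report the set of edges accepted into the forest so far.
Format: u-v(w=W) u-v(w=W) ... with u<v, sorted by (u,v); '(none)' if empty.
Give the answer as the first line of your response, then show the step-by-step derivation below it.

0-6(w=3) 1-3(w=3) 3-4(w=2)

step 1: add edge 3-4 (w=2); MST = {3-4(w=2)}
step 2: add edge 0-6 (w=3); MST = {0-6(w=3) 3-4(w=2)}
step 3: add edge 1-3 (w=3); MST = {0-6(w=3) 1-3(w=3) 3-4(w=2)}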